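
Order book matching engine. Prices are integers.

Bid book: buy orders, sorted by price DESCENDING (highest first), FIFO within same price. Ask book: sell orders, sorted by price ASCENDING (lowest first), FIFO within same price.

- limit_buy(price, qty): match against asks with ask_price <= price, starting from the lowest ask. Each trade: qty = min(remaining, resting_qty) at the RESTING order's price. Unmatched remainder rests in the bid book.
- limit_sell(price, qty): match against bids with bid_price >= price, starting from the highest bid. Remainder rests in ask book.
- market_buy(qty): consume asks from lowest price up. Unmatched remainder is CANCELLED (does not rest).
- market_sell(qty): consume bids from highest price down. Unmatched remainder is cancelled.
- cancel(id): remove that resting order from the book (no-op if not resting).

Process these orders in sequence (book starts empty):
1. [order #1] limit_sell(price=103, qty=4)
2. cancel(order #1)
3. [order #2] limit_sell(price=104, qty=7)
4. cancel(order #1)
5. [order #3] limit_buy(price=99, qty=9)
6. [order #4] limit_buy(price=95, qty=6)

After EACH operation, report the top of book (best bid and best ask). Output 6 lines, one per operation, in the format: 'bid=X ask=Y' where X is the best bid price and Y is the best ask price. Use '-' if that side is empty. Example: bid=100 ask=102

Answer: bid=- ask=103
bid=- ask=-
bid=- ask=104
bid=- ask=104
bid=99 ask=104
bid=99 ask=104

Derivation:
After op 1 [order #1] limit_sell(price=103, qty=4): fills=none; bids=[-] asks=[#1:4@103]
After op 2 cancel(order #1): fills=none; bids=[-] asks=[-]
After op 3 [order #2] limit_sell(price=104, qty=7): fills=none; bids=[-] asks=[#2:7@104]
After op 4 cancel(order #1): fills=none; bids=[-] asks=[#2:7@104]
After op 5 [order #3] limit_buy(price=99, qty=9): fills=none; bids=[#3:9@99] asks=[#2:7@104]
After op 6 [order #4] limit_buy(price=95, qty=6): fills=none; bids=[#3:9@99 #4:6@95] asks=[#2:7@104]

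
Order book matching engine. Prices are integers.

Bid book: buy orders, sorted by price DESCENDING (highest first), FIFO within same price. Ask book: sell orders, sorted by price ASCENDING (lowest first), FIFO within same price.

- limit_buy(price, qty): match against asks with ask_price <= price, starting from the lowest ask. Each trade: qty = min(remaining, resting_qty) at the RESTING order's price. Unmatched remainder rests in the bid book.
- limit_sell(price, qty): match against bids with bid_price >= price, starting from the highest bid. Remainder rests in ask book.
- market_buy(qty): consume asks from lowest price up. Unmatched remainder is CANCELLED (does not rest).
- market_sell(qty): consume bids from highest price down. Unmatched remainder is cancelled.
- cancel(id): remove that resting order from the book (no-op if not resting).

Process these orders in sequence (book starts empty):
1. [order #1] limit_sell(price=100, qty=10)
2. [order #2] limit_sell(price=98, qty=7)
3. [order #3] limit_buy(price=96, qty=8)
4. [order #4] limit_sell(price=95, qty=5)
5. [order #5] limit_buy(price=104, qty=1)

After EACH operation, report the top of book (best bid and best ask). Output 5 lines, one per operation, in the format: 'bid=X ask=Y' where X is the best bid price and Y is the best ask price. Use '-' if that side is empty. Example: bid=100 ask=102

Answer: bid=- ask=100
bid=- ask=98
bid=96 ask=98
bid=96 ask=98
bid=96 ask=98

Derivation:
After op 1 [order #1] limit_sell(price=100, qty=10): fills=none; bids=[-] asks=[#1:10@100]
After op 2 [order #2] limit_sell(price=98, qty=7): fills=none; bids=[-] asks=[#2:7@98 #1:10@100]
After op 3 [order #3] limit_buy(price=96, qty=8): fills=none; bids=[#3:8@96] asks=[#2:7@98 #1:10@100]
After op 4 [order #4] limit_sell(price=95, qty=5): fills=#3x#4:5@96; bids=[#3:3@96] asks=[#2:7@98 #1:10@100]
After op 5 [order #5] limit_buy(price=104, qty=1): fills=#5x#2:1@98; bids=[#3:3@96] asks=[#2:6@98 #1:10@100]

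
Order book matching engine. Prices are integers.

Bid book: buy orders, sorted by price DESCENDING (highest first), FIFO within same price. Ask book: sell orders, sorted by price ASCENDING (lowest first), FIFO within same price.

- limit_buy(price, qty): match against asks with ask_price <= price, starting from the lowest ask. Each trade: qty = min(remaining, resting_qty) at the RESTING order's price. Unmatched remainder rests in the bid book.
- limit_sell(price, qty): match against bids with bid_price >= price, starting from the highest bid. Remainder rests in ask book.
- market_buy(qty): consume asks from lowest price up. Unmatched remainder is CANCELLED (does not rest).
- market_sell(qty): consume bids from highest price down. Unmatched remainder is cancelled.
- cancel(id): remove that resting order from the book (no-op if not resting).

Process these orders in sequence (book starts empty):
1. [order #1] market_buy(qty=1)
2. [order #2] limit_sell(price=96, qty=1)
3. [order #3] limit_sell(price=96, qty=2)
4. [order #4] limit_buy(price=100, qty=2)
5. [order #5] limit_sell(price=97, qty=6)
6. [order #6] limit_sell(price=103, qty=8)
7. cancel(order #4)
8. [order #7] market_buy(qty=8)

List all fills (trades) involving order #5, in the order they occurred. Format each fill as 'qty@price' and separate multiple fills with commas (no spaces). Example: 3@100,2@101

Answer: 6@97

Derivation:
After op 1 [order #1] market_buy(qty=1): fills=none; bids=[-] asks=[-]
After op 2 [order #2] limit_sell(price=96, qty=1): fills=none; bids=[-] asks=[#2:1@96]
After op 3 [order #3] limit_sell(price=96, qty=2): fills=none; bids=[-] asks=[#2:1@96 #3:2@96]
After op 4 [order #4] limit_buy(price=100, qty=2): fills=#4x#2:1@96 #4x#3:1@96; bids=[-] asks=[#3:1@96]
After op 5 [order #5] limit_sell(price=97, qty=6): fills=none; bids=[-] asks=[#3:1@96 #5:6@97]
After op 6 [order #6] limit_sell(price=103, qty=8): fills=none; bids=[-] asks=[#3:1@96 #5:6@97 #6:8@103]
After op 7 cancel(order #4): fills=none; bids=[-] asks=[#3:1@96 #5:6@97 #6:8@103]
After op 8 [order #7] market_buy(qty=8): fills=#7x#3:1@96 #7x#5:6@97 #7x#6:1@103; bids=[-] asks=[#6:7@103]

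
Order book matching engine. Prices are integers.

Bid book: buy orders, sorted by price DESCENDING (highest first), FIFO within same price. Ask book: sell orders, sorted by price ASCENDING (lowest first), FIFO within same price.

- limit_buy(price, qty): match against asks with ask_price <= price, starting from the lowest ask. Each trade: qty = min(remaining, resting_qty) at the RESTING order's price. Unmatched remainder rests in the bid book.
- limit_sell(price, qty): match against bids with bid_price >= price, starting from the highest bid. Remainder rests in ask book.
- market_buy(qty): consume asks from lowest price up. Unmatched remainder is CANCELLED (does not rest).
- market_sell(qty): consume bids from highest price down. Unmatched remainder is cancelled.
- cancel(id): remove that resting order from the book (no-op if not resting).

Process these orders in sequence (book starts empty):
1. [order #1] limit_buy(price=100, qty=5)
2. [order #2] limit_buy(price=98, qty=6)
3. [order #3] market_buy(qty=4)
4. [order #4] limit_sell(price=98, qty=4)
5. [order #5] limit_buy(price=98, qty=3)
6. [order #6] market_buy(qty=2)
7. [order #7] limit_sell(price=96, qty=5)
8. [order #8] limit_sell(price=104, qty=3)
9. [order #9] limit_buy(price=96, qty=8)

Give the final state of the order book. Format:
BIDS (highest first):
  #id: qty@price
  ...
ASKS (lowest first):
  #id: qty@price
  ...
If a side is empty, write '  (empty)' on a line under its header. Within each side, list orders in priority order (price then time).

After op 1 [order #1] limit_buy(price=100, qty=5): fills=none; bids=[#1:5@100] asks=[-]
After op 2 [order #2] limit_buy(price=98, qty=6): fills=none; bids=[#1:5@100 #2:6@98] asks=[-]
After op 3 [order #3] market_buy(qty=4): fills=none; bids=[#1:5@100 #2:6@98] asks=[-]
After op 4 [order #4] limit_sell(price=98, qty=4): fills=#1x#4:4@100; bids=[#1:1@100 #2:6@98] asks=[-]
After op 5 [order #5] limit_buy(price=98, qty=3): fills=none; bids=[#1:1@100 #2:6@98 #5:3@98] asks=[-]
After op 6 [order #6] market_buy(qty=2): fills=none; bids=[#1:1@100 #2:6@98 #5:3@98] asks=[-]
After op 7 [order #7] limit_sell(price=96, qty=5): fills=#1x#7:1@100 #2x#7:4@98; bids=[#2:2@98 #5:3@98] asks=[-]
After op 8 [order #8] limit_sell(price=104, qty=3): fills=none; bids=[#2:2@98 #5:3@98] asks=[#8:3@104]
After op 9 [order #9] limit_buy(price=96, qty=8): fills=none; bids=[#2:2@98 #5:3@98 #9:8@96] asks=[#8:3@104]

Answer: BIDS (highest first):
  #2: 2@98
  #5: 3@98
  #9: 8@96
ASKS (lowest first):
  #8: 3@104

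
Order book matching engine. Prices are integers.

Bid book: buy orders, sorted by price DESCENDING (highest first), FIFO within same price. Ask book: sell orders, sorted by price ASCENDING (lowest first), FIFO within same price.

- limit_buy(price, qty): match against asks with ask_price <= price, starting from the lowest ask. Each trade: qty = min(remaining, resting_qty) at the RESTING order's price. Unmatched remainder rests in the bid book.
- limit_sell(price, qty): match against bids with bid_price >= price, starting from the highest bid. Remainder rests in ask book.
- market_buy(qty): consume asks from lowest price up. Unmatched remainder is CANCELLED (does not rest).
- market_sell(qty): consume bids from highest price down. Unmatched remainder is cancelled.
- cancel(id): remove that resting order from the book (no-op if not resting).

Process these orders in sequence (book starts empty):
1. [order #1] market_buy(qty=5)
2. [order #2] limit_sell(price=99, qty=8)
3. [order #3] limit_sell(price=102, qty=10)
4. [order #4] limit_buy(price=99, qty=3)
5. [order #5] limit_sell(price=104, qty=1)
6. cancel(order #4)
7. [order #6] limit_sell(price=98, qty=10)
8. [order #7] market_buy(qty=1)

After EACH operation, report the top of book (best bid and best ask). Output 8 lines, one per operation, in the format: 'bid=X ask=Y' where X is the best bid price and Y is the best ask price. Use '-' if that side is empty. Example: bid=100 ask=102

After op 1 [order #1] market_buy(qty=5): fills=none; bids=[-] asks=[-]
After op 2 [order #2] limit_sell(price=99, qty=8): fills=none; bids=[-] asks=[#2:8@99]
After op 3 [order #3] limit_sell(price=102, qty=10): fills=none; bids=[-] asks=[#2:8@99 #3:10@102]
After op 4 [order #4] limit_buy(price=99, qty=3): fills=#4x#2:3@99; bids=[-] asks=[#2:5@99 #3:10@102]
After op 5 [order #5] limit_sell(price=104, qty=1): fills=none; bids=[-] asks=[#2:5@99 #3:10@102 #5:1@104]
After op 6 cancel(order #4): fills=none; bids=[-] asks=[#2:5@99 #3:10@102 #5:1@104]
After op 7 [order #6] limit_sell(price=98, qty=10): fills=none; bids=[-] asks=[#6:10@98 #2:5@99 #3:10@102 #5:1@104]
After op 8 [order #7] market_buy(qty=1): fills=#7x#6:1@98; bids=[-] asks=[#6:9@98 #2:5@99 #3:10@102 #5:1@104]

Answer: bid=- ask=-
bid=- ask=99
bid=- ask=99
bid=- ask=99
bid=- ask=99
bid=- ask=99
bid=- ask=98
bid=- ask=98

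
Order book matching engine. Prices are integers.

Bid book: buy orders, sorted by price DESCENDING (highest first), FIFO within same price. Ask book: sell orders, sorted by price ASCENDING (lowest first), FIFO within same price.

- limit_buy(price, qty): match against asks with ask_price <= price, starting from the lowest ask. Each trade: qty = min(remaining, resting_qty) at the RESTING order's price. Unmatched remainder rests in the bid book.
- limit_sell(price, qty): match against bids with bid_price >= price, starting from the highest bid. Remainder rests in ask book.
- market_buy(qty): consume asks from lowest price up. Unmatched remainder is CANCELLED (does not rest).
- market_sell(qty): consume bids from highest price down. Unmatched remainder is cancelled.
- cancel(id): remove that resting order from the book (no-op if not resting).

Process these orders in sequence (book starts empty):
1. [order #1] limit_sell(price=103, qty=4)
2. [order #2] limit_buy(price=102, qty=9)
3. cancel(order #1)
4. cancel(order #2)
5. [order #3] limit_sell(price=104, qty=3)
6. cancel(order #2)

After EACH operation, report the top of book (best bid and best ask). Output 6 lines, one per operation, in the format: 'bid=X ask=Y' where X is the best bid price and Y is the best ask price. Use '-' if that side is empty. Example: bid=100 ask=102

After op 1 [order #1] limit_sell(price=103, qty=4): fills=none; bids=[-] asks=[#1:4@103]
After op 2 [order #2] limit_buy(price=102, qty=9): fills=none; bids=[#2:9@102] asks=[#1:4@103]
After op 3 cancel(order #1): fills=none; bids=[#2:9@102] asks=[-]
After op 4 cancel(order #2): fills=none; bids=[-] asks=[-]
After op 5 [order #3] limit_sell(price=104, qty=3): fills=none; bids=[-] asks=[#3:3@104]
After op 6 cancel(order #2): fills=none; bids=[-] asks=[#3:3@104]

Answer: bid=- ask=103
bid=102 ask=103
bid=102 ask=-
bid=- ask=-
bid=- ask=104
bid=- ask=104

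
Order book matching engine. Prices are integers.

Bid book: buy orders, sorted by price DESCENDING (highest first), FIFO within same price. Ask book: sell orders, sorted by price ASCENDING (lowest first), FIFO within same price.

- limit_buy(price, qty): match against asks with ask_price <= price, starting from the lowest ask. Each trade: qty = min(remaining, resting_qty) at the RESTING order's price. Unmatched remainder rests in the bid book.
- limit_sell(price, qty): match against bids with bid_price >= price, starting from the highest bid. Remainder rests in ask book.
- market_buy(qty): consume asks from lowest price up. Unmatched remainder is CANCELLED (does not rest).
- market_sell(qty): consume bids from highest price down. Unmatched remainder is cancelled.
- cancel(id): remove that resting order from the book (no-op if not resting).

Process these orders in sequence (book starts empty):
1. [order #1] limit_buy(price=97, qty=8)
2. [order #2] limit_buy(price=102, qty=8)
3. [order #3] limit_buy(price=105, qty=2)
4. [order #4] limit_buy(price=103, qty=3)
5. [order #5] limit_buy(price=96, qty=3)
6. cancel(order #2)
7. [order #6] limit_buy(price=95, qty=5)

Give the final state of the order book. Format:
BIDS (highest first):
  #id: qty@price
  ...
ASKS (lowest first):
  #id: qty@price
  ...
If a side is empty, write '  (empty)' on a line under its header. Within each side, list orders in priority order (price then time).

After op 1 [order #1] limit_buy(price=97, qty=8): fills=none; bids=[#1:8@97] asks=[-]
After op 2 [order #2] limit_buy(price=102, qty=8): fills=none; bids=[#2:8@102 #1:8@97] asks=[-]
After op 3 [order #3] limit_buy(price=105, qty=2): fills=none; bids=[#3:2@105 #2:8@102 #1:8@97] asks=[-]
After op 4 [order #4] limit_buy(price=103, qty=3): fills=none; bids=[#3:2@105 #4:3@103 #2:8@102 #1:8@97] asks=[-]
After op 5 [order #5] limit_buy(price=96, qty=3): fills=none; bids=[#3:2@105 #4:3@103 #2:8@102 #1:8@97 #5:3@96] asks=[-]
After op 6 cancel(order #2): fills=none; bids=[#3:2@105 #4:3@103 #1:8@97 #5:3@96] asks=[-]
After op 7 [order #6] limit_buy(price=95, qty=5): fills=none; bids=[#3:2@105 #4:3@103 #1:8@97 #5:3@96 #6:5@95] asks=[-]

Answer: BIDS (highest first):
  #3: 2@105
  #4: 3@103
  #1: 8@97
  #5: 3@96
  #6: 5@95
ASKS (lowest first):
  (empty)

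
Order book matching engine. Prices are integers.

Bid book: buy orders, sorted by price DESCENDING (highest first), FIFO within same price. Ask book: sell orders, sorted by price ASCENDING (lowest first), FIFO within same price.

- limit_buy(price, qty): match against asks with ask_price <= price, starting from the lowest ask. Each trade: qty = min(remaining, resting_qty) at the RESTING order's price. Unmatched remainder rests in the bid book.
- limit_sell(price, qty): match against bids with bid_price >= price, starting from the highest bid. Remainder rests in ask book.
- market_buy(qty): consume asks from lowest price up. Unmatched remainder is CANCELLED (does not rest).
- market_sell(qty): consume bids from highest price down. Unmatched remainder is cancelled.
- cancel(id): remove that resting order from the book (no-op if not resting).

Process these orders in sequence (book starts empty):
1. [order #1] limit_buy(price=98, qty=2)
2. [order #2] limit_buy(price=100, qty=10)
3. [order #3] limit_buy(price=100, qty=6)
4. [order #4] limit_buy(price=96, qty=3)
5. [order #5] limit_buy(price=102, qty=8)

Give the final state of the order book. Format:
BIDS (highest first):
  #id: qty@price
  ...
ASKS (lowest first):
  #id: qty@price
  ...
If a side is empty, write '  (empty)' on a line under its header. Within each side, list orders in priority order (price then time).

Answer: BIDS (highest first):
  #5: 8@102
  #2: 10@100
  #3: 6@100
  #1: 2@98
  #4: 3@96
ASKS (lowest first):
  (empty)

Derivation:
After op 1 [order #1] limit_buy(price=98, qty=2): fills=none; bids=[#1:2@98] asks=[-]
After op 2 [order #2] limit_buy(price=100, qty=10): fills=none; bids=[#2:10@100 #1:2@98] asks=[-]
After op 3 [order #3] limit_buy(price=100, qty=6): fills=none; bids=[#2:10@100 #3:6@100 #1:2@98] asks=[-]
After op 4 [order #4] limit_buy(price=96, qty=3): fills=none; bids=[#2:10@100 #3:6@100 #1:2@98 #4:3@96] asks=[-]
After op 5 [order #5] limit_buy(price=102, qty=8): fills=none; bids=[#5:8@102 #2:10@100 #3:6@100 #1:2@98 #4:3@96] asks=[-]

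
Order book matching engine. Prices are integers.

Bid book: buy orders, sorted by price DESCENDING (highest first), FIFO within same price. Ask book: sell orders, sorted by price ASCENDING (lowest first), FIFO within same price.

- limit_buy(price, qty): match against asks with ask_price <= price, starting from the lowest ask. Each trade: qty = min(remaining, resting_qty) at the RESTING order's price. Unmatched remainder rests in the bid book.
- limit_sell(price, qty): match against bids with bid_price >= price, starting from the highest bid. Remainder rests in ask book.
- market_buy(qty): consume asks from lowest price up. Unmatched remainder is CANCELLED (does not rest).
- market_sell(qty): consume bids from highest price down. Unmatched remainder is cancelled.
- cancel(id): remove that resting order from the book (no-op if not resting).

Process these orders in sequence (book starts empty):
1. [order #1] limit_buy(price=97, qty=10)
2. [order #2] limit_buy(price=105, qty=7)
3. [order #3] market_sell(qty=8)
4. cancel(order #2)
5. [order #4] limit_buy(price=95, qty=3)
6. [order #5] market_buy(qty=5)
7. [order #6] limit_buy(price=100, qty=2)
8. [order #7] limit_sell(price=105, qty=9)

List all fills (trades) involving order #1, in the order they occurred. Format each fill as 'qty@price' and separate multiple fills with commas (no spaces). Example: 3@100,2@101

Answer: 1@97

Derivation:
After op 1 [order #1] limit_buy(price=97, qty=10): fills=none; bids=[#1:10@97] asks=[-]
After op 2 [order #2] limit_buy(price=105, qty=7): fills=none; bids=[#2:7@105 #1:10@97] asks=[-]
After op 3 [order #3] market_sell(qty=8): fills=#2x#3:7@105 #1x#3:1@97; bids=[#1:9@97] asks=[-]
After op 4 cancel(order #2): fills=none; bids=[#1:9@97] asks=[-]
After op 5 [order #4] limit_buy(price=95, qty=3): fills=none; bids=[#1:9@97 #4:3@95] asks=[-]
After op 6 [order #5] market_buy(qty=5): fills=none; bids=[#1:9@97 #4:3@95] asks=[-]
After op 7 [order #6] limit_buy(price=100, qty=2): fills=none; bids=[#6:2@100 #1:9@97 #4:3@95] asks=[-]
After op 8 [order #7] limit_sell(price=105, qty=9): fills=none; bids=[#6:2@100 #1:9@97 #4:3@95] asks=[#7:9@105]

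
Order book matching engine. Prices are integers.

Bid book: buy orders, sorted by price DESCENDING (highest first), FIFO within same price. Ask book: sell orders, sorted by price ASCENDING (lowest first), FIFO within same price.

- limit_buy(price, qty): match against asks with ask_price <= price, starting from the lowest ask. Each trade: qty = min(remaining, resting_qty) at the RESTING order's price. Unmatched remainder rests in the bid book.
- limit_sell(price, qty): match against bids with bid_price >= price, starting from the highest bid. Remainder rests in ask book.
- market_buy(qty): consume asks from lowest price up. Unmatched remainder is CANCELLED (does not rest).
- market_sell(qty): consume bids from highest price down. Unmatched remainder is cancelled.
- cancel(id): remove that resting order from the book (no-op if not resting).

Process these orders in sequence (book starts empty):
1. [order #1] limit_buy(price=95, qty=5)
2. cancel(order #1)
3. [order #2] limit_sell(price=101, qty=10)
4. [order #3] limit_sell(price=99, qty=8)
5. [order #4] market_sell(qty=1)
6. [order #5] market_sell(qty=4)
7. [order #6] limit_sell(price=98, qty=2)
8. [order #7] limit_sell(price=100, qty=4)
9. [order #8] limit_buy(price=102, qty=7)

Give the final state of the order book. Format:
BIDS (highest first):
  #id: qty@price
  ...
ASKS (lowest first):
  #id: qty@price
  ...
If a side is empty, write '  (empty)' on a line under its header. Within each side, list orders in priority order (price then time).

Answer: BIDS (highest first):
  (empty)
ASKS (lowest first):
  #3: 3@99
  #7: 4@100
  #2: 10@101

Derivation:
After op 1 [order #1] limit_buy(price=95, qty=5): fills=none; bids=[#1:5@95] asks=[-]
After op 2 cancel(order #1): fills=none; bids=[-] asks=[-]
After op 3 [order #2] limit_sell(price=101, qty=10): fills=none; bids=[-] asks=[#2:10@101]
After op 4 [order #3] limit_sell(price=99, qty=8): fills=none; bids=[-] asks=[#3:8@99 #2:10@101]
After op 5 [order #4] market_sell(qty=1): fills=none; bids=[-] asks=[#3:8@99 #2:10@101]
After op 6 [order #5] market_sell(qty=4): fills=none; bids=[-] asks=[#3:8@99 #2:10@101]
After op 7 [order #6] limit_sell(price=98, qty=2): fills=none; bids=[-] asks=[#6:2@98 #3:8@99 #2:10@101]
After op 8 [order #7] limit_sell(price=100, qty=4): fills=none; bids=[-] asks=[#6:2@98 #3:8@99 #7:4@100 #2:10@101]
After op 9 [order #8] limit_buy(price=102, qty=7): fills=#8x#6:2@98 #8x#3:5@99; bids=[-] asks=[#3:3@99 #7:4@100 #2:10@101]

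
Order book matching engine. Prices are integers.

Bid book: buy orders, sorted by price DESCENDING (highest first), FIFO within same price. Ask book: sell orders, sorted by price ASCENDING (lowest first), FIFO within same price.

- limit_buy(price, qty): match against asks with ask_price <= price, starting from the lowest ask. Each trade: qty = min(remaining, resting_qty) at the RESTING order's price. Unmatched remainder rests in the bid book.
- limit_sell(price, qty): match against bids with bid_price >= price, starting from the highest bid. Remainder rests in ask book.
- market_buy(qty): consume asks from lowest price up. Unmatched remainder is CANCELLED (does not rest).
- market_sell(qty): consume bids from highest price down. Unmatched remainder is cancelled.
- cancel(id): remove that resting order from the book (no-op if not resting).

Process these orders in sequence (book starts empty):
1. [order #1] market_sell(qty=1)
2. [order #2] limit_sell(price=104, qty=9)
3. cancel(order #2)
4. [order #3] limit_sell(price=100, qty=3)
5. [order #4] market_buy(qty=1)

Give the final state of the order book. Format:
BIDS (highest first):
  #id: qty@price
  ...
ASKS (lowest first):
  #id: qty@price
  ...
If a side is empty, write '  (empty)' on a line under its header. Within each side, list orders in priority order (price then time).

After op 1 [order #1] market_sell(qty=1): fills=none; bids=[-] asks=[-]
After op 2 [order #2] limit_sell(price=104, qty=9): fills=none; bids=[-] asks=[#2:9@104]
After op 3 cancel(order #2): fills=none; bids=[-] asks=[-]
After op 4 [order #3] limit_sell(price=100, qty=3): fills=none; bids=[-] asks=[#3:3@100]
After op 5 [order #4] market_buy(qty=1): fills=#4x#3:1@100; bids=[-] asks=[#3:2@100]

Answer: BIDS (highest first):
  (empty)
ASKS (lowest first):
  #3: 2@100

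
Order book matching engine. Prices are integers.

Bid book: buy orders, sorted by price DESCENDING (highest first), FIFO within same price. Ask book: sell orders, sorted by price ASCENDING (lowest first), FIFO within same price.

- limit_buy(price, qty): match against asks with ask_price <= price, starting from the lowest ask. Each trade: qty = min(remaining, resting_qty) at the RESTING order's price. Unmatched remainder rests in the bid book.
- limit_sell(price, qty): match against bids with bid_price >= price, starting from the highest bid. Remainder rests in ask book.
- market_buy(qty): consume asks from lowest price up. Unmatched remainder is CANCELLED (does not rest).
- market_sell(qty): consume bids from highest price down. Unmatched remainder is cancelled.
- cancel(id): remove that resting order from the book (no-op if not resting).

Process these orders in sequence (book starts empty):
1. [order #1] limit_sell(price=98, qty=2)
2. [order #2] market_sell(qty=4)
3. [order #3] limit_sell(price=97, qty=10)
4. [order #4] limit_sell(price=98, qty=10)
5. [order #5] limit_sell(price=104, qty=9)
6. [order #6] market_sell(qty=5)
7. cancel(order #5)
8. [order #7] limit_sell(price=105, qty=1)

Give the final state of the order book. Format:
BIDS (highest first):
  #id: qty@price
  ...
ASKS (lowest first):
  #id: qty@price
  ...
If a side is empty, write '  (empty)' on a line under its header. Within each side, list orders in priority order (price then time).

Answer: BIDS (highest first):
  (empty)
ASKS (lowest first):
  #3: 10@97
  #1: 2@98
  #4: 10@98
  #7: 1@105

Derivation:
After op 1 [order #1] limit_sell(price=98, qty=2): fills=none; bids=[-] asks=[#1:2@98]
After op 2 [order #2] market_sell(qty=4): fills=none; bids=[-] asks=[#1:2@98]
After op 3 [order #3] limit_sell(price=97, qty=10): fills=none; bids=[-] asks=[#3:10@97 #1:2@98]
After op 4 [order #4] limit_sell(price=98, qty=10): fills=none; bids=[-] asks=[#3:10@97 #1:2@98 #4:10@98]
After op 5 [order #5] limit_sell(price=104, qty=9): fills=none; bids=[-] asks=[#3:10@97 #1:2@98 #4:10@98 #5:9@104]
After op 6 [order #6] market_sell(qty=5): fills=none; bids=[-] asks=[#3:10@97 #1:2@98 #4:10@98 #5:9@104]
After op 7 cancel(order #5): fills=none; bids=[-] asks=[#3:10@97 #1:2@98 #4:10@98]
After op 8 [order #7] limit_sell(price=105, qty=1): fills=none; bids=[-] asks=[#3:10@97 #1:2@98 #4:10@98 #7:1@105]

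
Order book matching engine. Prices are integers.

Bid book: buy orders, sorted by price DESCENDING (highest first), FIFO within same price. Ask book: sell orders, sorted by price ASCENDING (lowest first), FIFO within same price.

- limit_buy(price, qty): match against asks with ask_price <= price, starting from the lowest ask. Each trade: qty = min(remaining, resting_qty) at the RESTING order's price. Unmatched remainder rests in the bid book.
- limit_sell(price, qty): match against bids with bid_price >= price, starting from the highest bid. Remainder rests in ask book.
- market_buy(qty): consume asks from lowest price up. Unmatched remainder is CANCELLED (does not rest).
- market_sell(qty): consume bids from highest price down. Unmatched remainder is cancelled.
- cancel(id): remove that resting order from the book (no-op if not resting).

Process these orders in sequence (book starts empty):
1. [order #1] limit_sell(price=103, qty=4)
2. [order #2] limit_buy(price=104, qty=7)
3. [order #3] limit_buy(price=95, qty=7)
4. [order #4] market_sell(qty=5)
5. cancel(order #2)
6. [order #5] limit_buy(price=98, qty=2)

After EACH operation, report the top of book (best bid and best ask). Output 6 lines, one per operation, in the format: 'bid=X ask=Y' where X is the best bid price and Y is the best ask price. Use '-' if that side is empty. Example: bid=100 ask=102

Answer: bid=- ask=103
bid=104 ask=-
bid=104 ask=-
bid=95 ask=-
bid=95 ask=-
bid=98 ask=-

Derivation:
After op 1 [order #1] limit_sell(price=103, qty=4): fills=none; bids=[-] asks=[#1:4@103]
After op 2 [order #2] limit_buy(price=104, qty=7): fills=#2x#1:4@103; bids=[#2:3@104] asks=[-]
After op 3 [order #3] limit_buy(price=95, qty=7): fills=none; bids=[#2:3@104 #3:7@95] asks=[-]
After op 4 [order #4] market_sell(qty=5): fills=#2x#4:3@104 #3x#4:2@95; bids=[#3:5@95] asks=[-]
After op 5 cancel(order #2): fills=none; bids=[#3:5@95] asks=[-]
After op 6 [order #5] limit_buy(price=98, qty=2): fills=none; bids=[#5:2@98 #3:5@95] asks=[-]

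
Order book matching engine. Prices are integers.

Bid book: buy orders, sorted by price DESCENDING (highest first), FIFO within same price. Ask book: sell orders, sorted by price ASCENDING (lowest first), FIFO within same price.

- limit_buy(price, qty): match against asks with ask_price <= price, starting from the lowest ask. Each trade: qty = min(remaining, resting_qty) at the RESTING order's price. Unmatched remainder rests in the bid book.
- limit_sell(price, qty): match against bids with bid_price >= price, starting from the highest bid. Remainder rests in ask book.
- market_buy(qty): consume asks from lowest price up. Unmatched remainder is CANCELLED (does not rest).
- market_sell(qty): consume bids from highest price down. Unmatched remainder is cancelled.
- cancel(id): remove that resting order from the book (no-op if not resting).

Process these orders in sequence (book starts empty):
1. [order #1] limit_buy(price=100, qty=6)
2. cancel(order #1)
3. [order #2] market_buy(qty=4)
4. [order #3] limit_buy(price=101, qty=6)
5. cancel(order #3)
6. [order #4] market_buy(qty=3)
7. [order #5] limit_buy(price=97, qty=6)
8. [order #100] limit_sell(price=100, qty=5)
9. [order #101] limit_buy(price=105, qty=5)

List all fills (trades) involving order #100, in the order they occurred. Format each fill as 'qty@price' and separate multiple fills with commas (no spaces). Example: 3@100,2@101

After op 1 [order #1] limit_buy(price=100, qty=6): fills=none; bids=[#1:6@100] asks=[-]
After op 2 cancel(order #1): fills=none; bids=[-] asks=[-]
After op 3 [order #2] market_buy(qty=4): fills=none; bids=[-] asks=[-]
After op 4 [order #3] limit_buy(price=101, qty=6): fills=none; bids=[#3:6@101] asks=[-]
After op 5 cancel(order #3): fills=none; bids=[-] asks=[-]
After op 6 [order #4] market_buy(qty=3): fills=none; bids=[-] asks=[-]
After op 7 [order #5] limit_buy(price=97, qty=6): fills=none; bids=[#5:6@97] asks=[-]
After op 8 [order #100] limit_sell(price=100, qty=5): fills=none; bids=[#5:6@97] asks=[#100:5@100]
After op 9 [order #101] limit_buy(price=105, qty=5): fills=#101x#100:5@100; bids=[#5:6@97] asks=[-]

Answer: 5@100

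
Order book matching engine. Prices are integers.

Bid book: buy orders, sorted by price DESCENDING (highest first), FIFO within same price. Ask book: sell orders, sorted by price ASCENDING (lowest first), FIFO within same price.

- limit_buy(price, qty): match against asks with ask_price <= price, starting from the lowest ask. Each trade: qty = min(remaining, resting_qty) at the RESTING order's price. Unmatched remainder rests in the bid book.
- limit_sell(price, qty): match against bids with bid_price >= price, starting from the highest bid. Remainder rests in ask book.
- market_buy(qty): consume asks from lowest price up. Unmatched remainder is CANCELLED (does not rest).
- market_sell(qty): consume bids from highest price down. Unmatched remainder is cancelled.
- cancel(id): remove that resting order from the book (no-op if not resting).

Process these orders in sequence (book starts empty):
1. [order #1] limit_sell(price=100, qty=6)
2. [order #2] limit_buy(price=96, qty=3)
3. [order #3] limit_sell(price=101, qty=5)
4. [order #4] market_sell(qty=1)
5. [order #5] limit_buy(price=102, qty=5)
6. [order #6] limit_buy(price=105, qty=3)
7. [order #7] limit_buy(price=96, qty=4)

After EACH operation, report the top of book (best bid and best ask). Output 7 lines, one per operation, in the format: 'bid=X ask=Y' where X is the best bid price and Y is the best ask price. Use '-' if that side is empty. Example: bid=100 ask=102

After op 1 [order #1] limit_sell(price=100, qty=6): fills=none; bids=[-] asks=[#1:6@100]
After op 2 [order #2] limit_buy(price=96, qty=3): fills=none; bids=[#2:3@96] asks=[#1:6@100]
After op 3 [order #3] limit_sell(price=101, qty=5): fills=none; bids=[#2:3@96] asks=[#1:6@100 #3:5@101]
After op 4 [order #4] market_sell(qty=1): fills=#2x#4:1@96; bids=[#2:2@96] asks=[#1:6@100 #3:5@101]
After op 5 [order #5] limit_buy(price=102, qty=5): fills=#5x#1:5@100; bids=[#2:2@96] asks=[#1:1@100 #3:5@101]
After op 6 [order #6] limit_buy(price=105, qty=3): fills=#6x#1:1@100 #6x#3:2@101; bids=[#2:2@96] asks=[#3:3@101]
After op 7 [order #7] limit_buy(price=96, qty=4): fills=none; bids=[#2:2@96 #7:4@96] asks=[#3:3@101]

Answer: bid=- ask=100
bid=96 ask=100
bid=96 ask=100
bid=96 ask=100
bid=96 ask=100
bid=96 ask=101
bid=96 ask=101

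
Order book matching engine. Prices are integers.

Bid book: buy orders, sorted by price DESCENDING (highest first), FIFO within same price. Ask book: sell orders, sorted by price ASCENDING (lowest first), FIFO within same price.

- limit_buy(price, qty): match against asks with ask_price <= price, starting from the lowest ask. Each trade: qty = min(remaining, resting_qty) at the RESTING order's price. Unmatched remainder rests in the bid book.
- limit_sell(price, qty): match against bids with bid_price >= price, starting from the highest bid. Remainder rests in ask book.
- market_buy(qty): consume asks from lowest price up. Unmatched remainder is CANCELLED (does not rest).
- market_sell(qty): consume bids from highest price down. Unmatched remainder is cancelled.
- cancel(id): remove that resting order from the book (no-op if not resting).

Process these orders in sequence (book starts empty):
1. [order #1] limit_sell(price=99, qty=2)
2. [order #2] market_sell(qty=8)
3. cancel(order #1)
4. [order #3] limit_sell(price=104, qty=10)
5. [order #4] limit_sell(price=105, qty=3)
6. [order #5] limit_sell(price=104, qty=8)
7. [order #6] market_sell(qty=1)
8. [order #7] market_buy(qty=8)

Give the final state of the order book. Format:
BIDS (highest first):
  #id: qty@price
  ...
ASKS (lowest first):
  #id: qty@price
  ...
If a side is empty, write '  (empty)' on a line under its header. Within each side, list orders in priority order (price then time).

After op 1 [order #1] limit_sell(price=99, qty=2): fills=none; bids=[-] asks=[#1:2@99]
After op 2 [order #2] market_sell(qty=8): fills=none; bids=[-] asks=[#1:2@99]
After op 3 cancel(order #1): fills=none; bids=[-] asks=[-]
After op 4 [order #3] limit_sell(price=104, qty=10): fills=none; bids=[-] asks=[#3:10@104]
After op 5 [order #4] limit_sell(price=105, qty=3): fills=none; bids=[-] asks=[#3:10@104 #4:3@105]
After op 6 [order #5] limit_sell(price=104, qty=8): fills=none; bids=[-] asks=[#3:10@104 #5:8@104 #4:3@105]
After op 7 [order #6] market_sell(qty=1): fills=none; bids=[-] asks=[#3:10@104 #5:8@104 #4:3@105]
After op 8 [order #7] market_buy(qty=8): fills=#7x#3:8@104; bids=[-] asks=[#3:2@104 #5:8@104 #4:3@105]

Answer: BIDS (highest first):
  (empty)
ASKS (lowest first):
  #3: 2@104
  #5: 8@104
  #4: 3@105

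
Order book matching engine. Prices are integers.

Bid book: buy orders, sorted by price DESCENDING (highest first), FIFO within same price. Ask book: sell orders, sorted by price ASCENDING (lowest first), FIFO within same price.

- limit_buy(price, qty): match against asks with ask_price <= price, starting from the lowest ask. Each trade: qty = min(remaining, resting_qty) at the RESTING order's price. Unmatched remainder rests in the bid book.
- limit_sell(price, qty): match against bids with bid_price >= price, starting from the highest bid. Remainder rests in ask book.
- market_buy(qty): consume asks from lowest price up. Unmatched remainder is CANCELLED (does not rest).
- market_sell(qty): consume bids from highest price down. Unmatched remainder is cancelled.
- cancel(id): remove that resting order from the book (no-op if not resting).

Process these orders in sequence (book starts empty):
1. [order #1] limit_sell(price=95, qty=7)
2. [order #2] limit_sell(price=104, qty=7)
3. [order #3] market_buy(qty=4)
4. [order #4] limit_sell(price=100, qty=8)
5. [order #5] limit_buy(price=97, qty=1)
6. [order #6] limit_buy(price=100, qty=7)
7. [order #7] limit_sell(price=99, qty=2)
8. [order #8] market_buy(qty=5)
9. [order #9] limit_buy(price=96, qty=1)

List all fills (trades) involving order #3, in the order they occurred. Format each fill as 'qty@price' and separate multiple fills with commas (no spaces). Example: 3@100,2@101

After op 1 [order #1] limit_sell(price=95, qty=7): fills=none; bids=[-] asks=[#1:7@95]
After op 2 [order #2] limit_sell(price=104, qty=7): fills=none; bids=[-] asks=[#1:7@95 #2:7@104]
After op 3 [order #3] market_buy(qty=4): fills=#3x#1:4@95; bids=[-] asks=[#1:3@95 #2:7@104]
After op 4 [order #4] limit_sell(price=100, qty=8): fills=none; bids=[-] asks=[#1:3@95 #4:8@100 #2:7@104]
After op 5 [order #5] limit_buy(price=97, qty=1): fills=#5x#1:1@95; bids=[-] asks=[#1:2@95 #4:8@100 #2:7@104]
After op 6 [order #6] limit_buy(price=100, qty=7): fills=#6x#1:2@95 #6x#4:5@100; bids=[-] asks=[#4:3@100 #2:7@104]
After op 7 [order #7] limit_sell(price=99, qty=2): fills=none; bids=[-] asks=[#7:2@99 #4:3@100 #2:7@104]
After op 8 [order #8] market_buy(qty=5): fills=#8x#7:2@99 #8x#4:3@100; bids=[-] asks=[#2:7@104]
After op 9 [order #9] limit_buy(price=96, qty=1): fills=none; bids=[#9:1@96] asks=[#2:7@104]

Answer: 4@95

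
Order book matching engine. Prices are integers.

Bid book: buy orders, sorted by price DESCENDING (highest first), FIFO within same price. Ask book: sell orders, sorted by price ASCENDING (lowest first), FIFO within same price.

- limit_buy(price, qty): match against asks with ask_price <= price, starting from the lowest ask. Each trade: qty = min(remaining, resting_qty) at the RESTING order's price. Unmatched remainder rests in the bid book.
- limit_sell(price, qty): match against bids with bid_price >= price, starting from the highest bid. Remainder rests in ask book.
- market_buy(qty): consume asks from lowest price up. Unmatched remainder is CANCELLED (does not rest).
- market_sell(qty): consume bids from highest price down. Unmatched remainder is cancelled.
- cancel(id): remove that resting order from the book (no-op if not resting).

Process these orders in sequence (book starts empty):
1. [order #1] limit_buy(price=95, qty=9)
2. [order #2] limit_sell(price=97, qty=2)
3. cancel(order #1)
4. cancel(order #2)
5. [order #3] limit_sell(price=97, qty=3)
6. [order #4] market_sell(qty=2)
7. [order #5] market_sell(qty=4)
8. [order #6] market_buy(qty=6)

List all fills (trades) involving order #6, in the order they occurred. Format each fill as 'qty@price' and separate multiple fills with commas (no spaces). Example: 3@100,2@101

Answer: 3@97

Derivation:
After op 1 [order #1] limit_buy(price=95, qty=9): fills=none; bids=[#1:9@95] asks=[-]
After op 2 [order #2] limit_sell(price=97, qty=2): fills=none; bids=[#1:9@95] asks=[#2:2@97]
After op 3 cancel(order #1): fills=none; bids=[-] asks=[#2:2@97]
After op 4 cancel(order #2): fills=none; bids=[-] asks=[-]
After op 5 [order #3] limit_sell(price=97, qty=3): fills=none; bids=[-] asks=[#3:3@97]
After op 6 [order #4] market_sell(qty=2): fills=none; bids=[-] asks=[#3:3@97]
After op 7 [order #5] market_sell(qty=4): fills=none; bids=[-] asks=[#3:3@97]
After op 8 [order #6] market_buy(qty=6): fills=#6x#3:3@97; bids=[-] asks=[-]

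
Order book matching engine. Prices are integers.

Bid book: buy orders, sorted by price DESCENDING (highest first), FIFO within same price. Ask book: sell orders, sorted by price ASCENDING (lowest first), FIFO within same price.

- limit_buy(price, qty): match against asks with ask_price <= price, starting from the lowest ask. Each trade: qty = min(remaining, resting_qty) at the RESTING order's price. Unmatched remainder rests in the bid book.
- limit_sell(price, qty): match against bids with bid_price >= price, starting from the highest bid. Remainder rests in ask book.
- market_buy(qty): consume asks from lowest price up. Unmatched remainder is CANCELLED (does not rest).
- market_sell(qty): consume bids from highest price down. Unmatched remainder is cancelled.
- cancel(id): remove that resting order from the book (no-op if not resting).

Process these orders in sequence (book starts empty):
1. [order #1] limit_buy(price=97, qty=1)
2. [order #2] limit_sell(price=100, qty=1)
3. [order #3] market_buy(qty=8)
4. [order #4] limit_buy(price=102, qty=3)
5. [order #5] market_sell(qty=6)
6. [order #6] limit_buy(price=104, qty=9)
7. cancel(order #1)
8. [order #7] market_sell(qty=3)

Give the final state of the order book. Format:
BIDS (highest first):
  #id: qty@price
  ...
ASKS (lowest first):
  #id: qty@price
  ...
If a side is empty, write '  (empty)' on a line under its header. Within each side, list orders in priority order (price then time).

Answer: BIDS (highest first):
  #6: 6@104
ASKS (lowest first):
  (empty)

Derivation:
After op 1 [order #1] limit_buy(price=97, qty=1): fills=none; bids=[#1:1@97] asks=[-]
After op 2 [order #2] limit_sell(price=100, qty=1): fills=none; bids=[#1:1@97] asks=[#2:1@100]
After op 3 [order #3] market_buy(qty=8): fills=#3x#2:1@100; bids=[#1:1@97] asks=[-]
After op 4 [order #4] limit_buy(price=102, qty=3): fills=none; bids=[#4:3@102 #1:1@97] asks=[-]
After op 5 [order #5] market_sell(qty=6): fills=#4x#5:3@102 #1x#5:1@97; bids=[-] asks=[-]
After op 6 [order #6] limit_buy(price=104, qty=9): fills=none; bids=[#6:9@104] asks=[-]
After op 7 cancel(order #1): fills=none; bids=[#6:9@104] asks=[-]
After op 8 [order #7] market_sell(qty=3): fills=#6x#7:3@104; bids=[#6:6@104] asks=[-]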